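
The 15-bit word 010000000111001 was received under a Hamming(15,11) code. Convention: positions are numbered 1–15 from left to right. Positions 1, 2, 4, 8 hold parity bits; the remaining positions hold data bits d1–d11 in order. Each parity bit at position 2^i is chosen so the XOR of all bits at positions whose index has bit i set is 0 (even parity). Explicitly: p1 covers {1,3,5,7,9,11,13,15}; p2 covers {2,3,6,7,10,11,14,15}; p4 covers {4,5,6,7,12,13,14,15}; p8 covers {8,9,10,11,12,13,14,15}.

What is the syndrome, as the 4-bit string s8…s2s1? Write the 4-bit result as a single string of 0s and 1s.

0000

s1 (pos 1,3,5,7,9,11,13,15): 0⊕0⊕0⊕0⊕0⊕1⊕0⊕1 = 0
s2 (pos 2,3,6,7,10,11,14,15): 1⊕0⊕0⊕0⊕1⊕1⊕0⊕1 = 0
s4 (pos 4,5,6,7,12,13,14,15): 0⊕0⊕0⊕0⊕1⊕0⊕0⊕1 = 0
s8 (pos 8,9,10,11,12,13,14,15): 0⊕0⊕1⊕1⊕1⊕0⊕0⊕1 = 0
Syndrome s8…s1 = 0000 → no error.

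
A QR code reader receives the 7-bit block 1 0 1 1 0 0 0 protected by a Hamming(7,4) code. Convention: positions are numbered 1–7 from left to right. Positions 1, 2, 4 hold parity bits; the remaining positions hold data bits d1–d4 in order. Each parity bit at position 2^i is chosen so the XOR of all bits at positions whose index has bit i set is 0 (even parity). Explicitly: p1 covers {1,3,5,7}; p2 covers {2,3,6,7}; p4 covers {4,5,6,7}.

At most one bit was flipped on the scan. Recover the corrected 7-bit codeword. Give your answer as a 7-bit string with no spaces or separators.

1011010

s1 (pos 1,3,5,7): 1⊕1⊕0⊕0 = 0
s2 (pos 2,3,6,7): 0⊕1⊕0⊕0 = 1
s4 (pos 4,5,6,7): 1⊕0⊕0⊕0 = 1
Syndrome s4…s1 = 110 → error at position 6.
Flip position 6: 1011000 → 1011010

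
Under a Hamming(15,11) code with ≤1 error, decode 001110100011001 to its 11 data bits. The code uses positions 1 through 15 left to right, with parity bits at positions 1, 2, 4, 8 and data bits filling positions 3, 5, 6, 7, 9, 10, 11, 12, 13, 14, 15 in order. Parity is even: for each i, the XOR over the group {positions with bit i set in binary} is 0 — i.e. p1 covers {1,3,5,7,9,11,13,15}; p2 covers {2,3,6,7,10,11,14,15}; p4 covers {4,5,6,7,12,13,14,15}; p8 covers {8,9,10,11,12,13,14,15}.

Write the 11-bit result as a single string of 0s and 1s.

11010011101

s1 (pos 1,3,5,7,9,11,13,15): 0⊕1⊕1⊕1⊕0⊕1⊕0⊕1 = 1
s2 (pos 2,3,6,7,10,11,14,15): 0⊕1⊕0⊕1⊕0⊕1⊕0⊕1 = 0
s4 (pos 4,5,6,7,12,13,14,15): 1⊕1⊕0⊕1⊕1⊕0⊕0⊕1 = 1
s8 (pos 8,9,10,11,12,13,14,15): 0⊕0⊕0⊕1⊕1⊕0⊕0⊕1 = 1
Syndrome s8…s1 = 1101 → error at position 13.
Flip position 13: 001110100011001 → 001110100011101
Read data bits from positions 3,5,6,7,9,10,11,12,13,14,15: 11010011101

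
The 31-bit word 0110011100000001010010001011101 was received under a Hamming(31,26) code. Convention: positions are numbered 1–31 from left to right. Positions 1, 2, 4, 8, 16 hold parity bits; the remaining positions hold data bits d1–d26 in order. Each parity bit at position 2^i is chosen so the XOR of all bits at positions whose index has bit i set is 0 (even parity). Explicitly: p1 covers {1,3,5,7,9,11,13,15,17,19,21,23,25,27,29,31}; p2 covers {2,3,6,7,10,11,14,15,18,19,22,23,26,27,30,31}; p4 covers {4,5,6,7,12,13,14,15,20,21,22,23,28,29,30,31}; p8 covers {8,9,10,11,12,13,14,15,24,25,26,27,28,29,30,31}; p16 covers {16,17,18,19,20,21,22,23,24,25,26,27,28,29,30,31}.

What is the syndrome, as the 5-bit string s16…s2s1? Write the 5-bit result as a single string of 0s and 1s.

00011

s1 (pos 1,3,5,7,9,11,13,15,17,19,21,23,25,27,29,31): 0⊕1⊕0⊕1⊕0⊕0⊕0⊕0⊕0⊕0⊕1⊕0⊕1⊕1⊕1⊕1 = 1
s2 (pos 2,3,6,7,10,11,14,15,18,19,22,23,26,27,30,31): 1⊕1⊕1⊕1⊕0⊕0⊕0⊕0⊕1⊕0⊕0⊕0⊕0⊕1⊕0⊕1 = 1
s4 (pos 4,5,6,7,12,13,14,15,20,21,22,23,28,29,30,31): 0⊕0⊕1⊕1⊕0⊕0⊕0⊕0⊕0⊕1⊕0⊕0⊕1⊕1⊕0⊕1 = 0
s8 (pos 8,9,10,11,12,13,14,15,24,25,26,27,28,29,30,31): 1⊕0⊕0⊕0⊕0⊕0⊕0⊕0⊕0⊕1⊕0⊕1⊕1⊕1⊕0⊕1 = 0
s16 (pos 16,17,18,19,20,21,22,23,24,25,26,27,28,29,30,31): 1⊕0⊕1⊕0⊕0⊕1⊕0⊕0⊕0⊕1⊕0⊕1⊕1⊕1⊕0⊕1 = 0
Syndrome s16…s1 = 00011 → error at position 3.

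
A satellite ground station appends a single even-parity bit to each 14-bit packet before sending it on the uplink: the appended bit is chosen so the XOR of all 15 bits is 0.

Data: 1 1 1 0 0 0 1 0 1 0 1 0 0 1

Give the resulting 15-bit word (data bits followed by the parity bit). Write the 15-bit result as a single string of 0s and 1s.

XOR of the 14 data bits: 1⊕1⊕1⊕0⊕0⊕0⊕1⊕0⊕1⊕0⊕1⊕0⊕0⊕1 = 1
Parity bit = 1 (so all 15 bits XOR to 0).

111000101010011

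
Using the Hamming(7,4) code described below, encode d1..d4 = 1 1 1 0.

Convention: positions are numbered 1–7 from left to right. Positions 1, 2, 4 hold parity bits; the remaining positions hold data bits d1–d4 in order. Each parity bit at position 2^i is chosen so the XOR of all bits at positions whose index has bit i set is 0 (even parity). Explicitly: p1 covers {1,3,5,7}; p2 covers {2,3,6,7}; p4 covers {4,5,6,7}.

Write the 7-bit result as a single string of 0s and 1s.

Place data at non-parity positions: p1 p2 1 p4 1 1 0
p1 (pos 1,3,5,7): XOR of data positions = 1⊕1⊕0 = 0
p2 (pos 2,3,6,7): XOR of data positions = 1⊕1⊕0 = 0
p4 (pos 4,5,6,7): XOR of data positions = 1⊕1⊕0 = 0
Codeword: 0010110

0010110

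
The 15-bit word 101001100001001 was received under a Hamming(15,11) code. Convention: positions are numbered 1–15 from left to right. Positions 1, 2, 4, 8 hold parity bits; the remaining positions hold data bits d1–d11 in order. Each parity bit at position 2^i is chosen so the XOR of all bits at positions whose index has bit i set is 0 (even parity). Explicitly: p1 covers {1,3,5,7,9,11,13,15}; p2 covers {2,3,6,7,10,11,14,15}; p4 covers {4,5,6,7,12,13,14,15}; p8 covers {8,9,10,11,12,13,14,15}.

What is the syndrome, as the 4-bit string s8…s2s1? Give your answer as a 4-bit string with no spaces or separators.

s1 (pos 1,3,5,7,9,11,13,15): 1⊕1⊕0⊕1⊕0⊕0⊕0⊕1 = 0
s2 (pos 2,3,6,7,10,11,14,15): 0⊕1⊕1⊕1⊕0⊕0⊕0⊕1 = 0
s4 (pos 4,5,6,7,12,13,14,15): 0⊕0⊕1⊕1⊕1⊕0⊕0⊕1 = 0
s8 (pos 8,9,10,11,12,13,14,15): 0⊕0⊕0⊕0⊕1⊕0⊕0⊕1 = 0
Syndrome s8…s1 = 0000 → no error.

0000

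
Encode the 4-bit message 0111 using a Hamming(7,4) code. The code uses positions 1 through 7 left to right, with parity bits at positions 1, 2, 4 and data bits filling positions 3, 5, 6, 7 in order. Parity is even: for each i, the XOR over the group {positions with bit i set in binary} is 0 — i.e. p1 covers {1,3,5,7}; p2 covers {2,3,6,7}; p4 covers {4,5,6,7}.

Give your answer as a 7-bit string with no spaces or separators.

Place data at non-parity positions: p1 p2 0 p4 1 1 1
p1 (pos 1,3,5,7): XOR of data positions = 0⊕1⊕1 = 0
p2 (pos 2,3,6,7): XOR of data positions = 0⊕1⊕1 = 0
p4 (pos 4,5,6,7): XOR of data positions = 1⊕1⊕1 = 1
Codeword: 0001111

0001111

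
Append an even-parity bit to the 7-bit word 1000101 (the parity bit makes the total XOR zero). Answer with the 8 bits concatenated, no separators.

10001011

XOR of the 7 data bits: 1⊕0⊕0⊕0⊕1⊕0⊕1 = 1
Parity bit = 1 (so all 8 bits XOR to 0).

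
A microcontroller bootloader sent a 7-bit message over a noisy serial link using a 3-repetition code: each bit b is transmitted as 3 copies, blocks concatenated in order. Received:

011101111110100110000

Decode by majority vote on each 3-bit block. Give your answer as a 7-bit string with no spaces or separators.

1111010

Block 1 (011): 2 ones → 1
Block 2 (101): 2 ones → 1
Block 3 (111): 3 ones → 1
Block 4 (110): 2 ones → 1
Block 5 (100): 1 one → 0
Block 6 (110): 2 ones → 1
Block 7 (000): 0 ones → 0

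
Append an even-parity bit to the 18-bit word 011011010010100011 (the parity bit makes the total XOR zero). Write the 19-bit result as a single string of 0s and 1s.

0110110100101000111

XOR of the 18 data bits: 0⊕1⊕1⊕0⊕1⊕1⊕0⊕1⊕0⊕0⊕1⊕0⊕1⊕0⊕0⊕0⊕1⊕1 = 1
Parity bit = 1 (so all 19 bits XOR to 0).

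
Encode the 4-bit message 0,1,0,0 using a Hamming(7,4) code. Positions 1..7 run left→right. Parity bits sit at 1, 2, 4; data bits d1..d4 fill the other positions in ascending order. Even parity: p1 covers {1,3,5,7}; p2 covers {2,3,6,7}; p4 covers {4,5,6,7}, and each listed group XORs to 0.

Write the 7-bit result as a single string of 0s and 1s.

Place data at non-parity positions: p1 p2 0 p4 1 0 0
p1 (pos 1,3,5,7): XOR of data positions = 0⊕1⊕0 = 1
p2 (pos 2,3,6,7): XOR of data positions = 0⊕0⊕0 = 0
p4 (pos 4,5,6,7): XOR of data positions = 1⊕0⊕0 = 1
Codeword: 1001100

1001100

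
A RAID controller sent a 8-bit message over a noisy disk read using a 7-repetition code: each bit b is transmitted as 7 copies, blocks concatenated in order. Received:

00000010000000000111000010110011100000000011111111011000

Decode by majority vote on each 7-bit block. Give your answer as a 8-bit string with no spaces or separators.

Block 1 (0000001): 1 one → 0
Block 2 (0000000): 0 ones → 0
Block 3 (0001110): 3 ones → 0
Block 4 (0001011): 3 ones → 0
Block 5 (0011100): 3 ones → 0
Block 6 (0000000): 0 ones → 0
Block 7 (1111111): 7 ones → 1
Block 8 (1011000): 3 ones → 0

00000010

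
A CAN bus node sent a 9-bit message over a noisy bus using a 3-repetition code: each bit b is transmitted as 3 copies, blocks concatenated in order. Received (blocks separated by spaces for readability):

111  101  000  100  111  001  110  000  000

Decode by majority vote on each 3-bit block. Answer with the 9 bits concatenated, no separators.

110010100

Block 1 (111): 3 ones → 1
Block 2 (101): 2 ones → 1
Block 3 (000): 0 ones → 0
Block 4 (100): 1 one → 0
Block 5 (111): 3 ones → 1
Block 6 (001): 1 one → 0
Block 7 (110): 2 ones → 1
Block 8 (000): 0 ones → 0
Block 9 (000): 0 ones → 0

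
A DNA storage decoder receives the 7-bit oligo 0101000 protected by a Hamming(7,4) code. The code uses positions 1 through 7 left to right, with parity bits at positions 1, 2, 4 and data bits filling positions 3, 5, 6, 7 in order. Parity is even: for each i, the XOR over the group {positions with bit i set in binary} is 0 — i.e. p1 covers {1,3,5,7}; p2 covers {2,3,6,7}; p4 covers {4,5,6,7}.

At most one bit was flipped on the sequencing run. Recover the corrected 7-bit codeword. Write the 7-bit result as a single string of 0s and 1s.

0101010

s1 (pos 1,3,5,7): 0⊕0⊕0⊕0 = 0
s2 (pos 2,3,6,7): 1⊕0⊕0⊕0 = 1
s4 (pos 4,5,6,7): 1⊕0⊕0⊕0 = 1
Syndrome s4…s1 = 110 → error at position 6.
Flip position 6: 0101000 → 0101010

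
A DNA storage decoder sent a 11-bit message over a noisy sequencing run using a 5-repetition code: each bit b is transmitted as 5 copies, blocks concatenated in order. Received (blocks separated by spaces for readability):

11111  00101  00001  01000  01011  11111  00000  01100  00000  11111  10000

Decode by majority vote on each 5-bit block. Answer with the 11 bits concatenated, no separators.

Block 1 (11111): 5 ones → 1
Block 2 (00101): 2 ones → 0
Block 3 (00001): 1 one → 0
Block 4 (01000): 1 one → 0
Block 5 (01011): 3 ones → 1
Block 6 (11111): 5 ones → 1
Block 7 (00000): 0 ones → 0
Block 8 (01100): 2 ones → 0
Block 9 (00000): 0 ones → 0
Block 10 (11111): 5 ones → 1
Block 11 (10000): 1 one → 0

10001100010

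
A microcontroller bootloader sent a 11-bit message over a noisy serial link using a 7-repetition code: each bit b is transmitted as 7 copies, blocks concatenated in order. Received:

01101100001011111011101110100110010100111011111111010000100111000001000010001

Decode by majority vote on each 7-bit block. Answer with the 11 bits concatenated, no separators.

10110110100

Block 1 (0110110): 4 ones → 1
Block 2 (0001011): 3 ones → 0
Block 3 (1110111): 6 ones → 1
Block 4 (0111010): 4 ones → 1
Block 5 (0110010): 3 ones → 0
Block 6 (1001110): 4 ones → 1
Block 7 (1111111): 7 ones → 1
Block 8 (1010000): 2 ones → 0
Block 9 (1001110): 4 ones → 1
Block 10 (0000100): 1 one → 0
Block 11 (0010001): 2 ones → 0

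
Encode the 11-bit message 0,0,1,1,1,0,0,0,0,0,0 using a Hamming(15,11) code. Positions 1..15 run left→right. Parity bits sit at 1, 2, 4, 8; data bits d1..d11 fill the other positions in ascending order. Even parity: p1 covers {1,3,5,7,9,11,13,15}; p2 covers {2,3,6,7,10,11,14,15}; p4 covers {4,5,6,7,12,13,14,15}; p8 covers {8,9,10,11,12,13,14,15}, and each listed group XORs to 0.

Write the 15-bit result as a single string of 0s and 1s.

Place data at non-parity positions: p1 p2 0 p4 0 1 1 p8 1 0 0 0 0 0 0
p1 (pos 1,3,5,7,9,11,13,15): XOR of data positions = 0⊕0⊕1⊕1⊕0⊕0⊕0 = 0
p2 (pos 2,3,6,7,10,11,14,15): XOR of data positions = 0⊕1⊕1⊕0⊕0⊕0⊕0 = 0
p4 (pos 4,5,6,7,12,13,14,15): XOR of data positions = 0⊕1⊕1⊕0⊕0⊕0⊕0 = 0
p8 (pos 8,9,10,11,12,13,14,15): XOR of data positions = 1⊕0⊕0⊕0⊕0⊕0⊕0 = 1
Codeword: 000001111000000

000001111000000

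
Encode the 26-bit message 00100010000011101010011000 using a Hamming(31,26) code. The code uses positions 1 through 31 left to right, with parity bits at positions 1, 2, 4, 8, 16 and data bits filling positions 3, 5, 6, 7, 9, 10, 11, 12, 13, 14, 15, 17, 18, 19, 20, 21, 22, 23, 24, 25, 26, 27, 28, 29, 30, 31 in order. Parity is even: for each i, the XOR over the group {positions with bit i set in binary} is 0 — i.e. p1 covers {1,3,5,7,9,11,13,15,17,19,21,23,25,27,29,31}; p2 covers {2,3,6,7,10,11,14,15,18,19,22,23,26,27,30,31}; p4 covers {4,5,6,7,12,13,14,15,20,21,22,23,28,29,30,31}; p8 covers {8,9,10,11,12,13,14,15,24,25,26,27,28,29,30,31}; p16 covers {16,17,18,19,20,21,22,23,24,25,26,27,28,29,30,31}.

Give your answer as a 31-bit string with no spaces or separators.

1000010000100001011101010011000

Place data at non-parity positions: p1 p2 0 p4 0 1 0 p8 0 0 1 0 0 0 0 p16 0 1 1 1 0 1 0 1 0 0 1 1 0 0 0
p1 (pos 1,3,5,7,9,11,13,15,17,19,21,23,25,27,29,31): XOR of data positions = 0⊕0⊕0⊕0⊕1⊕0⊕0⊕0⊕1⊕0⊕0⊕0⊕1⊕0⊕0 = 1
p2 (pos 2,3,6,7,10,11,14,15,18,19,22,23,26,27,30,31): XOR of data positions = 0⊕1⊕0⊕0⊕1⊕0⊕0⊕1⊕1⊕1⊕0⊕0⊕1⊕0⊕0 = 0
p4 (pos 4,5,6,7,12,13,14,15,20,21,22,23,28,29,30,31): XOR of data positions = 0⊕1⊕0⊕0⊕0⊕0⊕0⊕1⊕0⊕1⊕0⊕1⊕0⊕0⊕0 = 0
p8 (pos 8,9,10,11,12,13,14,15,24,25,26,27,28,29,30,31): XOR of data positions = 0⊕0⊕1⊕0⊕0⊕0⊕0⊕1⊕0⊕0⊕1⊕1⊕0⊕0⊕0 = 0
p16 (pos 16,17,18,19,20,21,22,23,24,25,26,27,28,29,30,31): XOR of data positions = 0⊕1⊕1⊕1⊕0⊕1⊕0⊕1⊕0⊕0⊕1⊕1⊕0⊕0⊕0 = 1
Codeword: 1000010000100001011101010011000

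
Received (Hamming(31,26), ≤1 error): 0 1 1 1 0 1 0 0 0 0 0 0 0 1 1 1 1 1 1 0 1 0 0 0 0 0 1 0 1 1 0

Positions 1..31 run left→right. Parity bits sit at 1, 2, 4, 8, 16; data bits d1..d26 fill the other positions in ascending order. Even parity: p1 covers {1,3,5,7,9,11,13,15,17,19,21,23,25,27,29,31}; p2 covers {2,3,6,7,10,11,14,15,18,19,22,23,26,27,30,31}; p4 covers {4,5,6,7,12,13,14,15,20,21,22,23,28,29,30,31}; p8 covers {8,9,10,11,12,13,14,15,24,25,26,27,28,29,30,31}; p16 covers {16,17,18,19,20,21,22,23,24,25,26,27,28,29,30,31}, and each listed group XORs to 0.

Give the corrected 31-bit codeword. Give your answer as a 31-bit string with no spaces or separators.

s1 (pos 1,3,5,7,9,11,13,15,17,19,21,23,25,27,29,31): 0⊕1⊕0⊕0⊕0⊕0⊕0⊕1⊕1⊕1⊕1⊕0⊕0⊕1⊕1⊕0 = 1
s2 (pos 2,3,6,7,10,11,14,15,18,19,22,23,26,27,30,31): 1⊕1⊕1⊕0⊕0⊕0⊕1⊕1⊕1⊕1⊕0⊕0⊕0⊕1⊕1⊕0 = 1
s4 (pos 4,5,6,7,12,13,14,15,20,21,22,23,28,29,30,31): 1⊕0⊕1⊕0⊕0⊕0⊕1⊕1⊕0⊕1⊕0⊕0⊕0⊕1⊕1⊕0 = 1
s8 (pos 8,9,10,11,12,13,14,15,24,25,26,27,28,29,30,31): 0⊕0⊕0⊕0⊕0⊕0⊕1⊕1⊕0⊕0⊕0⊕1⊕0⊕1⊕1⊕0 = 1
s16 (pos 16,17,18,19,20,21,22,23,24,25,26,27,28,29,30,31): 1⊕1⊕1⊕1⊕0⊕1⊕0⊕0⊕0⊕0⊕0⊕1⊕0⊕1⊕1⊕0 = 0
Syndrome s16…s1 = 01111 → error at position 15.
Flip position 15: 0111010000000111111010000010110 → 0111010000000101111010000010110

0111010000000101111010000010110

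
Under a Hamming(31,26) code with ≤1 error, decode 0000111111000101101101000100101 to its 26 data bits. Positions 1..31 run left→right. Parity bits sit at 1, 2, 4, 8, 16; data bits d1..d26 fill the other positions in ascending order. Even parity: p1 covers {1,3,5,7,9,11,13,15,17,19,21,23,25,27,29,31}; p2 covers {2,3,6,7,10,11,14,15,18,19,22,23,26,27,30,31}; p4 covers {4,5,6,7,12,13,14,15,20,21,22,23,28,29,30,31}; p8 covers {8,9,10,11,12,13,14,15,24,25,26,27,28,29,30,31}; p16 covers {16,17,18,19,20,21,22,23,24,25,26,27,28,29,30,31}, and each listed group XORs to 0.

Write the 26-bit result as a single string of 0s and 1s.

s1 (pos 1,3,5,7,9,11,13,15,17,19,21,23,25,27,29,31): 0⊕0⊕1⊕1⊕1⊕0⊕0⊕0⊕1⊕1⊕0⊕0⊕0⊕0⊕1⊕1 = 1
s2 (pos 2,3,6,7,10,11,14,15,18,19,22,23,26,27,30,31): 0⊕0⊕1⊕1⊕1⊕0⊕1⊕0⊕0⊕1⊕1⊕0⊕1⊕0⊕0⊕1 = 0
s4 (pos 4,5,6,7,12,13,14,15,20,21,22,23,28,29,30,31): 0⊕1⊕1⊕1⊕0⊕0⊕1⊕0⊕1⊕0⊕1⊕0⊕0⊕1⊕0⊕1 = 0
s8 (pos 8,9,10,11,12,13,14,15,24,25,26,27,28,29,30,31): 1⊕1⊕1⊕0⊕0⊕0⊕1⊕0⊕0⊕0⊕1⊕0⊕0⊕1⊕0⊕1 = 1
s16 (pos 16,17,18,19,20,21,22,23,24,25,26,27,28,29,30,31): 1⊕1⊕0⊕1⊕1⊕0⊕1⊕0⊕0⊕0⊕1⊕0⊕0⊕1⊕0⊕1 = 0
Syndrome s16…s1 = 01001 → error at position 9.
Flip position 9: 0000111111000101101101000100101 → 0000111101000101101101000100101
Read data bits from positions 3,5,6,7,9,10,11,12,13,14,15,17,18,19,20,21,22,23,24,25,26,27,28,29,30,31: 01110100010101101000100101

01110100010101101000100101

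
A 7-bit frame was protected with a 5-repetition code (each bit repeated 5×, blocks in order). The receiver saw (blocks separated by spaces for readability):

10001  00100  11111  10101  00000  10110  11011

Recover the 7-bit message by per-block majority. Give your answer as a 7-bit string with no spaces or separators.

Block 1 (10001): 2 ones → 0
Block 2 (00100): 1 one → 0
Block 3 (11111): 5 ones → 1
Block 4 (10101): 3 ones → 1
Block 5 (00000): 0 ones → 0
Block 6 (10110): 3 ones → 1
Block 7 (11011): 4 ones → 1

0011011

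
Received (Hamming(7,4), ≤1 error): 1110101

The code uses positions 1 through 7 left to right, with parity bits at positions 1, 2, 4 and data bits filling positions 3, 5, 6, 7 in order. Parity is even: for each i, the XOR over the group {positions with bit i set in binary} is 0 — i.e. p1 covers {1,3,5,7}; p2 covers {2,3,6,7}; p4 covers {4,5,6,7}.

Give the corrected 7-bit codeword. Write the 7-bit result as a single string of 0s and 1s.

s1 (pos 1,3,5,7): 1⊕1⊕1⊕1 = 0
s2 (pos 2,3,6,7): 1⊕1⊕0⊕1 = 1
s4 (pos 4,5,6,7): 0⊕1⊕0⊕1 = 0
Syndrome s4…s1 = 010 → error at position 2.
Flip position 2: 1110101 → 1010101

1010101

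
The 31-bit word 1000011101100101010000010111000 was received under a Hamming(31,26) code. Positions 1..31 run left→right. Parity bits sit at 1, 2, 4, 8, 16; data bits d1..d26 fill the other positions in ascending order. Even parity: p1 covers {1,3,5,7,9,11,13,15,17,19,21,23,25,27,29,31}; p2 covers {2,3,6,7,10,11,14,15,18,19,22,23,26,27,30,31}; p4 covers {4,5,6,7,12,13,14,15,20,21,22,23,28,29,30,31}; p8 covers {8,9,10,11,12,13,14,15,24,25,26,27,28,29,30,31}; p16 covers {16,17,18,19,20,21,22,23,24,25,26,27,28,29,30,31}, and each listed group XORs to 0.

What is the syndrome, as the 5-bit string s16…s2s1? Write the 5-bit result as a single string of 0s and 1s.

00000

s1 (pos 1,3,5,7,9,11,13,15,17,19,21,23,25,27,29,31): 1⊕0⊕0⊕1⊕0⊕1⊕0⊕0⊕0⊕0⊕0⊕0⊕0⊕1⊕0⊕0 = 0
s2 (pos 2,3,6,7,10,11,14,15,18,19,22,23,26,27,30,31): 0⊕0⊕1⊕1⊕1⊕1⊕1⊕0⊕1⊕0⊕0⊕0⊕1⊕1⊕0⊕0 = 0
s4 (pos 4,5,6,7,12,13,14,15,20,21,22,23,28,29,30,31): 0⊕0⊕1⊕1⊕0⊕0⊕1⊕0⊕0⊕0⊕0⊕0⊕1⊕0⊕0⊕0 = 0
s8 (pos 8,9,10,11,12,13,14,15,24,25,26,27,28,29,30,31): 1⊕0⊕1⊕1⊕0⊕0⊕1⊕0⊕1⊕0⊕1⊕1⊕1⊕0⊕0⊕0 = 0
s16 (pos 16,17,18,19,20,21,22,23,24,25,26,27,28,29,30,31): 1⊕0⊕1⊕0⊕0⊕0⊕0⊕0⊕1⊕0⊕1⊕1⊕1⊕0⊕0⊕0 = 0
Syndrome s16…s1 = 00000 → no error.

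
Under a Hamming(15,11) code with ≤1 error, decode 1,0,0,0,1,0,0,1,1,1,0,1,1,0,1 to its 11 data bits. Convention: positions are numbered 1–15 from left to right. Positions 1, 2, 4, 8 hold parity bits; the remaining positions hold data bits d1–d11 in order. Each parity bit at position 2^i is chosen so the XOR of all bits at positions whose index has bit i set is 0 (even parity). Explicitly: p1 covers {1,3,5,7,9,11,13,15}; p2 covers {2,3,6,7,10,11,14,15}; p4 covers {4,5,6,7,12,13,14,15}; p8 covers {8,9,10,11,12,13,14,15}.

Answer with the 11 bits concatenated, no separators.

s1 (pos 1,3,5,7,9,11,13,15): 1⊕0⊕1⊕0⊕1⊕0⊕1⊕1 = 1
s2 (pos 2,3,6,7,10,11,14,15): 0⊕0⊕0⊕0⊕1⊕0⊕0⊕1 = 0
s4 (pos 4,5,6,7,12,13,14,15): 0⊕1⊕0⊕0⊕1⊕1⊕0⊕1 = 0
s8 (pos 8,9,10,11,12,13,14,15): 1⊕1⊕1⊕0⊕1⊕1⊕0⊕1 = 0
Syndrome s8…s1 = 0001 → error at position 1.
Flip position 1: 100010011101101 → 000010011101101
Read data bits from positions 3,5,6,7,9,10,11,12,13,14,15: 01001101101

01001101101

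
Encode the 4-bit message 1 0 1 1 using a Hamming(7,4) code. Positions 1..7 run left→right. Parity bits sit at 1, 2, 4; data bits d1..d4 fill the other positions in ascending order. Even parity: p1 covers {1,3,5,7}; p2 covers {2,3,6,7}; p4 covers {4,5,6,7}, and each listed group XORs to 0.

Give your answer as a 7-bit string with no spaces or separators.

Place data at non-parity positions: p1 p2 1 p4 0 1 1
p1 (pos 1,3,5,7): XOR of data positions = 1⊕0⊕1 = 0
p2 (pos 2,3,6,7): XOR of data positions = 1⊕1⊕1 = 1
p4 (pos 4,5,6,7): XOR of data positions = 0⊕1⊕1 = 0
Codeword: 0110011

0110011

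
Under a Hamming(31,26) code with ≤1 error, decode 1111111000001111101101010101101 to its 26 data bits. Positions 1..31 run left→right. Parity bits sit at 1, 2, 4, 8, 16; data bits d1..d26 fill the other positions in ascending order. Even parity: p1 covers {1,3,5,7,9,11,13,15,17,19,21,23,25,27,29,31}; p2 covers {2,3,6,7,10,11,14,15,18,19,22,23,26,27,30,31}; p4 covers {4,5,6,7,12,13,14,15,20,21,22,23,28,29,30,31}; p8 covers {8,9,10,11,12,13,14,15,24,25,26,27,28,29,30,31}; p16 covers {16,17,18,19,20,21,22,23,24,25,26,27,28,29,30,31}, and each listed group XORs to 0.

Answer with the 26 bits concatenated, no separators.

s1 (pos 1,3,5,7,9,11,13,15,17,19,21,23,25,27,29,31): 1⊕1⊕1⊕1⊕0⊕0⊕1⊕1⊕1⊕1⊕0⊕0⊕0⊕0⊕1⊕1 = 0
s2 (pos 2,3,6,7,10,11,14,15,18,19,22,23,26,27,30,31): 1⊕1⊕1⊕1⊕0⊕0⊕1⊕1⊕0⊕1⊕1⊕0⊕1⊕0⊕0⊕1 = 0
s4 (pos 4,5,6,7,12,13,14,15,20,21,22,23,28,29,30,31): 1⊕1⊕1⊕1⊕0⊕1⊕1⊕1⊕1⊕0⊕1⊕0⊕1⊕1⊕0⊕1 = 0
s8 (pos 8,9,10,11,12,13,14,15,24,25,26,27,28,29,30,31): 0⊕0⊕0⊕0⊕0⊕1⊕1⊕1⊕1⊕0⊕1⊕0⊕1⊕1⊕0⊕1 = 0
s16 (pos 16,17,18,19,20,21,22,23,24,25,26,27,28,29,30,31): 1⊕1⊕0⊕1⊕1⊕0⊕1⊕0⊕1⊕0⊕1⊕0⊕1⊕1⊕0⊕1 = 0
Syndrome s16…s1 = 00000 → no error.
Read data bits from positions 3,5,6,7,9,10,11,12,13,14,15,17,18,19,20,21,22,23,24,25,26,27,28,29,30,31: 11110000111101101010101101

11110000111101101010101101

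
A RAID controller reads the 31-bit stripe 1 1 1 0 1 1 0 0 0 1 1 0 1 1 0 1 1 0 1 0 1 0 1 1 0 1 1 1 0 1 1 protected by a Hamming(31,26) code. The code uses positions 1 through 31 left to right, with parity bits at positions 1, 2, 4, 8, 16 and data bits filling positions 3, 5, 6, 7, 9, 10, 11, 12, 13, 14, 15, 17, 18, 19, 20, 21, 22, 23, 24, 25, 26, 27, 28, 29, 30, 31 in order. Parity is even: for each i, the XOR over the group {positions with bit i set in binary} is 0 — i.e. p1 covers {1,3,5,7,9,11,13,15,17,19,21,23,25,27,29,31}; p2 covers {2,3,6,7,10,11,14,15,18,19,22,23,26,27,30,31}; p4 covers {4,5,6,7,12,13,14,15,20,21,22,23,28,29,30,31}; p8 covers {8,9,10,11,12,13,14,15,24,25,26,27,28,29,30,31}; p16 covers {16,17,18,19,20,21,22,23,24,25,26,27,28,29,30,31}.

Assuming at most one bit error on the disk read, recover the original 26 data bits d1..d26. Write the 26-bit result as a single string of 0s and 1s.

s1 (pos 1,3,5,7,9,11,13,15,17,19,21,23,25,27,29,31): 1⊕1⊕1⊕0⊕0⊕1⊕1⊕0⊕1⊕1⊕1⊕1⊕0⊕1⊕0⊕1 = 1
s2 (pos 2,3,6,7,10,11,14,15,18,19,22,23,26,27,30,31): 1⊕1⊕1⊕0⊕1⊕1⊕1⊕0⊕0⊕1⊕0⊕1⊕1⊕1⊕1⊕1 = 0
s4 (pos 4,5,6,7,12,13,14,15,20,21,22,23,28,29,30,31): 0⊕1⊕1⊕0⊕0⊕1⊕1⊕0⊕0⊕1⊕0⊕1⊕1⊕0⊕1⊕1 = 1
s8 (pos 8,9,10,11,12,13,14,15,24,25,26,27,28,29,30,31): 0⊕0⊕1⊕1⊕0⊕1⊕1⊕0⊕1⊕0⊕1⊕1⊕1⊕0⊕1⊕1 = 0
s16 (pos 16,17,18,19,20,21,22,23,24,25,26,27,28,29,30,31): 1⊕1⊕0⊕1⊕0⊕1⊕0⊕1⊕1⊕0⊕1⊕1⊕1⊕0⊕1⊕1 = 1
Syndrome s16…s1 = 10101 → error at position 21.
Flip position 21: 1110110001101101101010110111011 → 1110110001101101101000110111011
Read data bits from positions 3,5,6,7,9,10,11,12,13,14,15,17,18,19,20,21,22,23,24,25,26,27,28,29,30,31: 11100110110101000110111011

11100110110101000110111011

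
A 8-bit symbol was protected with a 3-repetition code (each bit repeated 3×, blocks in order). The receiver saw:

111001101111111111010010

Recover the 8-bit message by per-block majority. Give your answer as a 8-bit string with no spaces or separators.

10111100

Block 1 (111): 3 ones → 1
Block 2 (001): 1 one → 0
Block 3 (101): 2 ones → 1
Block 4 (111): 3 ones → 1
Block 5 (111): 3 ones → 1
Block 6 (111): 3 ones → 1
Block 7 (010): 1 one → 0
Block 8 (010): 1 one → 0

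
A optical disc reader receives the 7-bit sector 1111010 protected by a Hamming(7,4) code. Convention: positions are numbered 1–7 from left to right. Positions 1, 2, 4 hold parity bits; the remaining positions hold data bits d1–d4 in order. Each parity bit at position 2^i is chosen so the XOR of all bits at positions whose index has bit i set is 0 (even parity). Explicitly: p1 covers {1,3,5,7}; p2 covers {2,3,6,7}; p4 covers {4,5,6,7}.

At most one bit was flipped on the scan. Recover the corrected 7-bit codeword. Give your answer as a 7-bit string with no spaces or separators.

s1 (pos 1,3,5,7): 1⊕1⊕0⊕0 = 0
s2 (pos 2,3,6,7): 1⊕1⊕1⊕0 = 1
s4 (pos 4,5,6,7): 1⊕0⊕1⊕0 = 0
Syndrome s4…s1 = 010 → error at position 2.
Flip position 2: 1111010 → 1011010

1011010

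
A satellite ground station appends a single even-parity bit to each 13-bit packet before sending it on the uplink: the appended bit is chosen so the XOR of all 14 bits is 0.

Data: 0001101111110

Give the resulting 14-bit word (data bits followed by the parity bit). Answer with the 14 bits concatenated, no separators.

00011011111100

XOR of the 13 data bits: 0⊕0⊕0⊕1⊕1⊕0⊕1⊕1⊕1⊕1⊕1⊕1⊕0 = 0
Parity bit = 0 (so all 14 bits XOR to 0).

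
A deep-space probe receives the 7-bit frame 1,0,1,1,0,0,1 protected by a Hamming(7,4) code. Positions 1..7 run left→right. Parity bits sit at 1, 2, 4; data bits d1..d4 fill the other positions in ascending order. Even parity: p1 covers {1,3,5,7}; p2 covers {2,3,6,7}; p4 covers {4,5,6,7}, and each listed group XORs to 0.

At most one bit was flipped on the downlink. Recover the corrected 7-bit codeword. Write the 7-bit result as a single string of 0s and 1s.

s1 (pos 1,3,5,7): 1⊕1⊕0⊕1 = 1
s2 (pos 2,3,6,7): 0⊕1⊕0⊕1 = 0
s4 (pos 4,5,6,7): 1⊕0⊕0⊕1 = 0
Syndrome s4…s1 = 001 → error at position 1.
Flip position 1: 1011001 → 0011001

0011001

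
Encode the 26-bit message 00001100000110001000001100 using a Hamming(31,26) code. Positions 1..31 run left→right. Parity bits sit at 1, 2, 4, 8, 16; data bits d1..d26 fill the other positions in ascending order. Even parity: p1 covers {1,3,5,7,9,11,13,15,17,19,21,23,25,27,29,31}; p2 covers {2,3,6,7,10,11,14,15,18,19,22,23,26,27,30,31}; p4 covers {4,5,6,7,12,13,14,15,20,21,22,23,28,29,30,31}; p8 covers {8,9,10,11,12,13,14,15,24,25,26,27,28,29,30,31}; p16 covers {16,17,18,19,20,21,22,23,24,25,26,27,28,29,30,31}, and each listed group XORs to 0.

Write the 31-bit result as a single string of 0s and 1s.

1101000011000001110001000001100

Place data at non-parity positions: p1 p2 0 p4 0 0 0 p8 1 1 0 0 0 0 0 p16 1 1 0 0 0 1 0 0 0 0 0 1 1 0 0
p1 (pos 1,3,5,7,9,11,13,15,17,19,21,23,25,27,29,31): XOR of data positions = 0⊕0⊕0⊕1⊕0⊕0⊕0⊕1⊕0⊕0⊕0⊕0⊕0⊕1⊕0 = 1
p2 (pos 2,3,6,7,10,11,14,15,18,19,22,23,26,27,30,31): XOR of data positions = 0⊕0⊕0⊕1⊕0⊕0⊕0⊕1⊕0⊕1⊕0⊕0⊕0⊕0⊕0 = 1
p4 (pos 4,5,6,7,12,13,14,15,20,21,22,23,28,29,30,31): XOR of data positions = 0⊕0⊕0⊕0⊕0⊕0⊕0⊕0⊕0⊕1⊕0⊕1⊕1⊕0⊕0 = 1
p8 (pos 8,9,10,11,12,13,14,15,24,25,26,27,28,29,30,31): XOR of data positions = 1⊕1⊕0⊕0⊕0⊕0⊕0⊕0⊕0⊕0⊕0⊕1⊕1⊕0⊕0 = 0
p16 (pos 16,17,18,19,20,21,22,23,24,25,26,27,28,29,30,31): XOR of data positions = 1⊕1⊕0⊕0⊕0⊕1⊕0⊕0⊕0⊕0⊕0⊕1⊕1⊕0⊕0 = 1
Codeword: 1101000011000001110001000001100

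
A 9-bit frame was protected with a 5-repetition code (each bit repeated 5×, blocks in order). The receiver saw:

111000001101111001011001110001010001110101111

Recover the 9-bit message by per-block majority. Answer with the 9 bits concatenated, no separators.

101010011

Block 1 (11100): 3 ones → 1
Block 2 (00011): 2 ones → 0
Block 3 (01111): 4 ones → 1
Block 4 (00101): 2 ones → 0
Block 5 (10011): 3 ones → 1
Block 6 (10001): 2 ones → 0
Block 7 (01000): 1 one → 0
Block 8 (11101): 4 ones → 1
Block 9 (01111): 4 ones → 1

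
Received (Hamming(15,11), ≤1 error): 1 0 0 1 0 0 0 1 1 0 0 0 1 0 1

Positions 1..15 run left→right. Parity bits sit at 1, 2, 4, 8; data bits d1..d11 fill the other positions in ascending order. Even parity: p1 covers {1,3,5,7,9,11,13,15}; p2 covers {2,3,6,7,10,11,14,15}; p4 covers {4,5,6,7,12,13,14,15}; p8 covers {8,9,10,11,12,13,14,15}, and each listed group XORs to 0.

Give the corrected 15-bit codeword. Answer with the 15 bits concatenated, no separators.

s1 (pos 1,3,5,7,9,11,13,15): 1⊕0⊕0⊕0⊕1⊕0⊕1⊕1 = 0
s2 (pos 2,3,6,7,10,11,14,15): 0⊕0⊕0⊕0⊕0⊕0⊕0⊕1 = 1
s4 (pos 4,5,6,7,12,13,14,15): 1⊕0⊕0⊕0⊕0⊕1⊕0⊕1 = 1
s8 (pos 8,9,10,11,12,13,14,15): 1⊕1⊕0⊕0⊕0⊕1⊕0⊕1 = 0
Syndrome s8…s1 = 0110 → error at position 6.
Flip position 6: 100100011000101 → 100101011000101

100101011000101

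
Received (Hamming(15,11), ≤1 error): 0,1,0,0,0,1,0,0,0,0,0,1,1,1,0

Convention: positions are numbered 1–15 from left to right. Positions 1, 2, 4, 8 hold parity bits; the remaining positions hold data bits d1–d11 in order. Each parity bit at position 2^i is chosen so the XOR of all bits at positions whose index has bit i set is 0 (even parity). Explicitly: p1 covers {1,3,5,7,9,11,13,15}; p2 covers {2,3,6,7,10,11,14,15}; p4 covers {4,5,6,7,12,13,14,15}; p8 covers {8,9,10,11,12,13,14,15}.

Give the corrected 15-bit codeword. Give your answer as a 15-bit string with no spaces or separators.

s1 (pos 1,3,5,7,9,11,13,15): 0⊕0⊕0⊕0⊕0⊕0⊕1⊕0 = 1
s2 (pos 2,3,6,7,10,11,14,15): 1⊕0⊕1⊕0⊕0⊕0⊕1⊕0 = 1
s4 (pos 4,5,6,7,12,13,14,15): 0⊕0⊕1⊕0⊕1⊕1⊕1⊕0 = 0
s8 (pos 8,9,10,11,12,13,14,15): 0⊕0⊕0⊕0⊕1⊕1⊕1⊕0 = 1
Syndrome s8…s1 = 1011 → error at position 11.
Flip position 11: 010001000001110 → 010001000011110

010001000011110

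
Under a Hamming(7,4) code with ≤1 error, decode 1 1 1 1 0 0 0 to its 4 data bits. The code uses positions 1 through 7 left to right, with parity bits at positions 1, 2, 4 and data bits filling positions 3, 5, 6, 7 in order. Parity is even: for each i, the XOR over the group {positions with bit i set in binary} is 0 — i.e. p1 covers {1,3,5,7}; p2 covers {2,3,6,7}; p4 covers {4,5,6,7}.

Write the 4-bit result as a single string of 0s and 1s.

1000

s1 (pos 1,3,5,7): 1⊕1⊕0⊕0 = 0
s2 (pos 2,3,6,7): 1⊕1⊕0⊕0 = 0
s4 (pos 4,5,6,7): 1⊕0⊕0⊕0 = 1
Syndrome s4…s1 = 100 → error at position 4.
Flip position 4: 1111000 → 1110000
Read data bits from positions 3,5,6,7: 1000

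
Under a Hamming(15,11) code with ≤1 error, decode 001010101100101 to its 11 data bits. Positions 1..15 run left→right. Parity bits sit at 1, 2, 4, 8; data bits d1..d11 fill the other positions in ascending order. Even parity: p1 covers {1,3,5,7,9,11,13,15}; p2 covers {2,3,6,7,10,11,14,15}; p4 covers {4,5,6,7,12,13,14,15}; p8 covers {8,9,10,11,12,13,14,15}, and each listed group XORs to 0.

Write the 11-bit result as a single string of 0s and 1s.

s1 (pos 1,3,5,7,9,11,13,15): 0⊕1⊕1⊕1⊕1⊕0⊕1⊕1 = 0
s2 (pos 2,3,6,7,10,11,14,15): 0⊕1⊕0⊕1⊕1⊕0⊕0⊕1 = 0
s4 (pos 4,5,6,7,12,13,14,15): 0⊕1⊕0⊕1⊕0⊕1⊕0⊕1 = 0
s8 (pos 8,9,10,11,12,13,14,15): 0⊕1⊕1⊕0⊕0⊕1⊕0⊕1 = 0
Syndrome s8…s1 = 0000 → no error.
Read data bits from positions 3,5,6,7,9,10,11,12,13,14,15: 11011100101

11011100101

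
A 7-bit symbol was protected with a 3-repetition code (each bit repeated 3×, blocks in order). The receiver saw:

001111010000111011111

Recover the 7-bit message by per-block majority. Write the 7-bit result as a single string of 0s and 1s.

Block 1 (001): 1 one → 0
Block 2 (111): 3 ones → 1
Block 3 (010): 1 one → 0
Block 4 (000): 0 ones → 0
Block 5 (111): 3 ones → 1
Block 6 (011): 2 ones → 1
Block 7 (111): 3 ones → 1

0100111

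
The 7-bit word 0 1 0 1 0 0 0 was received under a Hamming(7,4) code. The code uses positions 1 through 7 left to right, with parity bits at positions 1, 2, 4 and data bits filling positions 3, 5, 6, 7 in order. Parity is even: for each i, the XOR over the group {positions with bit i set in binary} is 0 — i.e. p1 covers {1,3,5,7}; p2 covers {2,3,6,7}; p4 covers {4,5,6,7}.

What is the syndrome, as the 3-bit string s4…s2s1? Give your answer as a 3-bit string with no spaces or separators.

110

s1 (pos 1,3,5,7): 0⊕0⊕0⊕0 = 0
s2 (pos 2,3,6,7): 1⊕0⊕0⊕0 = 1
s4 (pos 4,5,6,7): 1⊕0⊕0⊕0 = 1
Syndrome s4…s1 = 110 → error at position 6.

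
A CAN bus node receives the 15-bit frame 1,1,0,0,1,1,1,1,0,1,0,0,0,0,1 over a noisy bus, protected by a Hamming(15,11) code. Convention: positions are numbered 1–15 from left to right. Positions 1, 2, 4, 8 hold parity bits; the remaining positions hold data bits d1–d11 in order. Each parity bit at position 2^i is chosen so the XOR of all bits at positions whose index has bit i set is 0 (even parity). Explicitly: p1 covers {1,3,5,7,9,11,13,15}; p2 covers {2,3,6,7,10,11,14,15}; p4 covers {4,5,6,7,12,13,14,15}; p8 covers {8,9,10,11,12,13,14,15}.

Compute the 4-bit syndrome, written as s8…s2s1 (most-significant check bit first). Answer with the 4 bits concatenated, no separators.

s1 (pos 1,3,5,7,9,11,13,15): 1⊕0⊕1⊕1⊕0⊕0⊕0⊕1 = 0
s2 (pos 2,3,6,7,10,11,14,15): 1⊕0⊕1⊕1⊕1⊕0⊕0⊕1 = 1
s4 (pos 4,5,6,7,12,13,14,15): 0⊕1⊕1⊕1⊕0⊕0⊕0⊕1 = 0
s8 (pos 8,9,10,11,12,13,14,15): 1⊕0⊕1⊕0⊕0⊕0⊕0⊕1 = 1
Syndrome s8…s1 = 1010 → error at position 10.

1010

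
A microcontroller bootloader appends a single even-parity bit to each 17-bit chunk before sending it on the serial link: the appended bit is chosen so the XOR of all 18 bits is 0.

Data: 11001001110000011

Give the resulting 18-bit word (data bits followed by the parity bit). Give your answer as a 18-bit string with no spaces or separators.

XOR of the 17 data bits: 1⊕1⊕0⊕0⊕1⊕0⊕0⊕1⊕1⊕1⊕0⊕0⊕0⊕0⊕0⊕1⊕1 = 0
Parity bit = 0 (so all 18 bits XOR to 0).

110010011100000110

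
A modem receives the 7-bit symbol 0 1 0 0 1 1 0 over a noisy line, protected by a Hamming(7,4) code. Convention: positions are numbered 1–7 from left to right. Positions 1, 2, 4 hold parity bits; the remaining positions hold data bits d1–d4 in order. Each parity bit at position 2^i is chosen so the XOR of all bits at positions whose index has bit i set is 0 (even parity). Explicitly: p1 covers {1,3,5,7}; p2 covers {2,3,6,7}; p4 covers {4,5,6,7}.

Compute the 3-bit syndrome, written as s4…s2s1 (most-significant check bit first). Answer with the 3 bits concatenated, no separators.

s1 (pos 1,3,5,7): 0⊕0⊕1⊕0 = 1
s2 (pos 2,3,6,7): 1⊕0⊕1⊕0 = 0
s4 (pos 4,5,6,7): 0⊕1⊕1⊕0 = 0
Syndrome s4…s1 = 001 → error at position 1.

001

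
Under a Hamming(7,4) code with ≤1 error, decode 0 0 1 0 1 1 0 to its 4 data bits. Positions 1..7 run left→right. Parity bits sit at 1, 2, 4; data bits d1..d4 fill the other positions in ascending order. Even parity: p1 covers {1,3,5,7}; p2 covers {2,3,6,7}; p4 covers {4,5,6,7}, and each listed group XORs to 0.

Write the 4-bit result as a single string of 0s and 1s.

1110

s1 (pos 1,3,5,7): 0⊕1⊕1⊕0 = 0
s2 (pos 2,3,6,7): 0⊕1⊕1⊕0 = 0
s4 (pos 4,5,6,7): 0⊕1⊕1⊕0 = 0
Syndrome s4…s1 = 000 → no error.
Read data bits from positions 3,5,6,7: 1110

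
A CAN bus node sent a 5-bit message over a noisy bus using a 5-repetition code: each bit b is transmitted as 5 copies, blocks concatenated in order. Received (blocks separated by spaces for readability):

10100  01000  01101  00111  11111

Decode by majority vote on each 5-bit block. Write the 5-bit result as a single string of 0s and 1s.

Block 1 (10100): 2 ones → 0
Block 2 (01000): 1 one → 0
Block 3 (01101): 3 ones → 1
Block 4 (00111): 3 ones → 1
Block 5 (11111): 5 ones → 1

00111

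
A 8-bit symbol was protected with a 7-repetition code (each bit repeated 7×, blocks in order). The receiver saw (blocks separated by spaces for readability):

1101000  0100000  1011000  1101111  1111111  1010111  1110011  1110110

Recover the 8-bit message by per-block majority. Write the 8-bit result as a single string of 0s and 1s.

Block 1 (1101000): 3 ones → 0
Block 2 (0100000): 1 one → 0
Block 3 (1011000): 3 ones → 0
Block 4 (1101111): 6 ones → 1
Block 5 (1111111): 7 ones → 1
Block 6 (1010111): 5 ones → 1
Block 7 (1110011): 5 ones → 1
Block 8 (1110110): 5 ones → 1

00011111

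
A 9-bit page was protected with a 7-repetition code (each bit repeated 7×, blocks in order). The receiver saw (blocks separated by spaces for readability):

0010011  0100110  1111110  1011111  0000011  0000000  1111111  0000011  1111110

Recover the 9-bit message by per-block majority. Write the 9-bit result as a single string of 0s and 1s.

001100101

Block 1 (0010011): 3 ones → 0
Block 2 (0100110): 3 ones → 0
Block 3 (1111110): 6 ones → 1
Block 4 (1011111): 6 ones → 1
Block 5 (0000011): 2 ones → 0
Block 6 (0000000): 0 ones → 0
Block 7 (1111111): 7 ones → 1
Block 8 (0000011): 2 ones → 0
Block 9 (1111110): 6 ones → 1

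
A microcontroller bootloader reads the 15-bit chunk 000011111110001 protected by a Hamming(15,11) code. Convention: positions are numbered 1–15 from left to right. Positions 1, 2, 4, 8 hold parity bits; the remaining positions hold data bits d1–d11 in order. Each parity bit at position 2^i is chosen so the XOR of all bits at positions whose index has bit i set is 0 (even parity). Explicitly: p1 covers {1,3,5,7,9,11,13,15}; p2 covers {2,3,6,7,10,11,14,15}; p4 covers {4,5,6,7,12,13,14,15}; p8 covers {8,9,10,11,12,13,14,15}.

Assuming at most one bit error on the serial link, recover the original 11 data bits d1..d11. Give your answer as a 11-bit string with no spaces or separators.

s1 (pos 1,3,5,7,9,11,13,15): 0⊕0⊕1⊕1⊕1⊕1⊕0⊕1 = 1
s2 (pos 2,3,6,7,10,11,14,15): 0⊕0⊕1⊕1⊕1⊕1⊕0⊕1 = 1
s4 (pos 4,5,6,7,12,13,14,15): 0⊕1⊕1⊕1⊕0⊕0⊕0⊕1 = 0
s8 (pos 8,9,10,11,12,13,14,15): 1⊕1⊕1⊕1⊕0⊕0⊕0⊕1 = 1
Syndrome s8…s1 = 1011 → error at position 11.
Flip position 11: 000011111110001 → 000011111100001
Read data bits from positions 3,5,6,7,9,10,11,12,13,14,15: 01111100001

01111100001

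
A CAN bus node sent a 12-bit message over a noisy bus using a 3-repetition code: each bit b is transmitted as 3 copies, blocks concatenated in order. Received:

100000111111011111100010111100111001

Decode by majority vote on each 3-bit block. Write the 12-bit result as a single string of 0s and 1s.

Block 1 (100): 1 one → 0
Block 2 (000): 0 ones → 0
Block 3 (111): 3 ones → 1
Block 4 (111): 3 ones → 1
Block 5 (011): 2 ones → 1
Block 6 (111): 3 ones → 1
Block 7 (100): 1 one → 0
Block 8 (010): 1 one → 0
Block 9 (111): 3 ones → 1
Block 10 (100): 1 one → 0
Block 11 (111): 3 ones → 1
Block 12 (001): 1 one → 0

001111001010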